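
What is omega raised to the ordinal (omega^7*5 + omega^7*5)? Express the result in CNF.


omega^(omega^7*5 + omega^7*5):
Both terms of the exponent have the same exponent 7, so they merge: omega^7*5 + omega^7*5 = omega^7*(5+5) = omega^7*10.
omega raised to a CNF ordinal is a single CNF term: Result = omega^(omega^7*10)

omega^(omega^7*10)


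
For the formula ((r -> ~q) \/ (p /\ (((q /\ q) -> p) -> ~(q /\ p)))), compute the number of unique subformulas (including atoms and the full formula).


Formula: ((r -> ~q) \/ (p /\ (((q /\ q) -> p) -> ~(q /\ p))))
Subformulas found:
  1. q
  2. r
  3. p
  4. ~q
  5. (q /\ p)
  6. (q /\ q)
  7. ~(q /\ p)
  8. (r -> ~q)
  9. ((q /\ q) -> p)
  10. (((q /\ q) -> p) -> ~(q /\ p))
  11. (p /\ (((q /\ q) -> p) -> ~(q /\ p)))
  12. ((r -> ~q) \/ (p /\ (((q /\ q) -> p) -> ~(q /\ p))))
Total distinct subformulas = 12

12


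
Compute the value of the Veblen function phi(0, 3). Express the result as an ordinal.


phi(0, 3):
phi(0, beta) = omega^beta by definition.
phi(0, 3) = omega^3

omega^3


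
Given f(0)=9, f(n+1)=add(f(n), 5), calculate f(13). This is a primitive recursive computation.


f(0) = 9
f(1) = add(f(0), 5) = add(9, 5) = 14
f(2) = add(f(1), 5) = add(14, 5) = 19
f(3) = add(f(2), 5) = add(19, 5) = 24
f(4) = add(f(3), 5) = add(24, 5) = 29
f(5) = add(f(4), 5) = add(29, 5) = 34
f(6) = add(f(5), 5) = add(34, 5) = 39
f(7) = add(f(6), 5) = add(39, 5) = 44
f(8) = add(f(7), 5) = add(44, 5) = 49
f(9) = add(f(8), 5) = add(49, 5) = 54
f(10) = add(f(9), 5) = add(54, 5) = 59
f(11) = add(f(10), 5) = add(59, 5) = 64
f(12) = add(f(11), 5) = add(64, 5) = 69
f(13) = add(f(12), 5) = add(69, 5) = 74


74


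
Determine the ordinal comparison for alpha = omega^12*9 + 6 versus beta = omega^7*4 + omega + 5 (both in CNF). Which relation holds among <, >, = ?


Compare term by term from highest exponent:
alpha = omega^12*9 + 6
beta = omega^7*4 + omega + 5
Term 1: alpha has omega^12*9, beta has omega^7*4
Term 2: alpha has omega^0*6, beta has omega^1*1
Term 3: alpha has omega^0*0, beta has omega^0*5
Result: alpha > beta

alpha > beta


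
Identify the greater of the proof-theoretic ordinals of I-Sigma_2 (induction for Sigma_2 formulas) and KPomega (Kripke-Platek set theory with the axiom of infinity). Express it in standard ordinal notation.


Proof-theoretic ordinal of I-Sigma_2 (induction for Sigma_2 formulas): omega^(omega^omega)
Proof-theoretic ordinal of KPomega (Kripke-Platek set theory with the axiom of infinity): psi_0(epsilon_{Omega+1})
Comparing: omega^(omega^omega) < psi_0(epsilon_{Omega+1}).
The larger ordinal is psi_0(epsilon_{Omega+1}) (from KPomega (Kripke-Platek set theory with the axiom of infinity)).

psi_0(epsilon_{Omega+1})


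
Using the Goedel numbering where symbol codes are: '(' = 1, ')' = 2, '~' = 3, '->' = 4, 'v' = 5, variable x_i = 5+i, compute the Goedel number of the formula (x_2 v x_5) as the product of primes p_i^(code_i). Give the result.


Formula: (x_2 v x_5)
Symbol codes: [1, 7, 5, 10, 2]
Primes: [2, 3, 5, 7, 11]
p_1^1 = 2^1 = 2
p_2^7 = 3^7 = 2187
p_3^5 = 5^5 = 3125
p_4^10 = 7^10 = 282475249
p_5^2 = 11^2 = 121
Product = 467191110732018750

467191110732018750


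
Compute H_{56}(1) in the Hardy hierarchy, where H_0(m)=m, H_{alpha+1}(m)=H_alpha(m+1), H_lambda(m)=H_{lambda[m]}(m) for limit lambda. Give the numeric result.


H_56(1):
For finite ordinals k, H_k(n) = n + k (each successor step adds 1).
H_56(1) = 1 + 56 = 57

57


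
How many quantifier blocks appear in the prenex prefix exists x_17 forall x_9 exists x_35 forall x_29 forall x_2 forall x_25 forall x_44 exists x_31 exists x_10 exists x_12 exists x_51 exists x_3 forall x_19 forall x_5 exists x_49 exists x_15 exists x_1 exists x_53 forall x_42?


Alternations = 7.
Blocks = alternations + 1 = 8

8


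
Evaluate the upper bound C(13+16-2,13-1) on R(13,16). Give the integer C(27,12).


R(13,16) <= C(13+16-2, 13-1) = C(27, 12)
C(27, 12) = 27! / (12! * 15!)
= 17383860

17383860


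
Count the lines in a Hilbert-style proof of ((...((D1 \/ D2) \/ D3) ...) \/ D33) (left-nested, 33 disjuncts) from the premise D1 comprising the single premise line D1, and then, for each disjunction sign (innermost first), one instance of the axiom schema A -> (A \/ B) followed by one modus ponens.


Building the left-nested 33-ary disjunction from D1:
- 1 premise line (D1)
- 33 disjuncts means 32 disjunction signs; each needs 1 axiom instance + 1 MP = 2 lines: 2 * 32 = 64
Total = 1 + 64 = 65 lines.

65


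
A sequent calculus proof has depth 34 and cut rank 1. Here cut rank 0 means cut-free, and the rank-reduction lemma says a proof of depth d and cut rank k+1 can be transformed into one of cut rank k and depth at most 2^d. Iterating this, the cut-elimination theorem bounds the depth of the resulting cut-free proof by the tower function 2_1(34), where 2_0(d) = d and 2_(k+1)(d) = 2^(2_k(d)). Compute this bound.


Each rank reduction sends depth d to at most 2^d; cut rank r needs r reductions.
2_0(34) = 34
2_1(34) = 2^34 = 17179869184
Cut-free depth bound = 17179869184

17179869184


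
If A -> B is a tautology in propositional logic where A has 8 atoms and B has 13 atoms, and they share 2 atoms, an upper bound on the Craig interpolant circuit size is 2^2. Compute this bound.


Shared atoms = 2
Craig interpolant size bound = 2^2
= 4

4


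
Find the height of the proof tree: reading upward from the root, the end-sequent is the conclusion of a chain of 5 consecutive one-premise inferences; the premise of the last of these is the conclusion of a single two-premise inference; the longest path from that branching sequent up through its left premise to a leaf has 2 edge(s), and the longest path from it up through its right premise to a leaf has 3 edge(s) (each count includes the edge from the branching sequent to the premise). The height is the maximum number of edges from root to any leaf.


Longest path through the left premise: 2 edges (measured from the branching sequent)
Longest path through the right premise: 3 edges
Height of the subtree rooted at the branching sequent: max(2, 3) = 3
The branching sequent sits 5 edges above the root (the chain of one-premise inferences), so height = 3 + 5 = 8

8


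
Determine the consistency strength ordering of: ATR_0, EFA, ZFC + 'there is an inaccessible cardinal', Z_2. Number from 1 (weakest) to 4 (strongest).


Ordering by consistency strength:
1. EFA
2. ATR_0
3. Z_2
4. ZFC + 'there is an inaccessible cardinal'


ATR_0=2, EFA=1, ZFC + 'there is an inaccessible cardinal'=4, Z_2=3


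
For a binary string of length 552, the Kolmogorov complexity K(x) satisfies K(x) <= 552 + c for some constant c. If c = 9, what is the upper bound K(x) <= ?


K(x) <= |x| + c = 552 + 9 = 561

561


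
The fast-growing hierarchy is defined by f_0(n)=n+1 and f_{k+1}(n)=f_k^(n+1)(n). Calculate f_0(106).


f_0(106) = 106 + 1 = 107

107


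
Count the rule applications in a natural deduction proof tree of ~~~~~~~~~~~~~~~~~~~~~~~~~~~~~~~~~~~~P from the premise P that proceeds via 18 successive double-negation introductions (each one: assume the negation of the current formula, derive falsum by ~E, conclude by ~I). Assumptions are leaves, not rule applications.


Each double-negation introduction (from C infer ~~C) uses 2 inference nodes: one ~E (C and ~C give falsum) and one ~I (discharge ~C).
18 double negations = 18 * 2 = 36 inference nodes.

36


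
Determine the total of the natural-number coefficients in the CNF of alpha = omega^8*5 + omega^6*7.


CNF: omega^8*5 + omega^6*7
Coefficients: 5 + 7 = 12

12


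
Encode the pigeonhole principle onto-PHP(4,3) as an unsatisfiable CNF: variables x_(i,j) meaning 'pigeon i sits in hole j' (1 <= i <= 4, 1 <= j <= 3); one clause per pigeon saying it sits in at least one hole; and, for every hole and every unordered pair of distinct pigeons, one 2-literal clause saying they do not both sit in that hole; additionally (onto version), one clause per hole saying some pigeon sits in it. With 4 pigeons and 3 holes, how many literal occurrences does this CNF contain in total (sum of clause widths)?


onto-PHP(4,3): 4 pigeons, 3 holes, 4*3 = 12 variables.
- pigeon clauses: one per pigeon -> 4 clauses of width 3 -> 12 literals
- hole clauses: 3 holes * C(4,2) = 3 * 6 -> 18 clauses of width 2 -> 36 literals
- onto clauses: one per hole -> 3 clauses of width 4 -> 12 literals
Total literal occurrences = 12 + 36 + 12 = 60

60


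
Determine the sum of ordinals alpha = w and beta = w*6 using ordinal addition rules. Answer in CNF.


Ordinal addition w + w*6:
Both terms have the same exponent 1.
w^e*c + w^e*d = w^e*(c+d).
Result = w^1*(1+6) = w*7

w*7


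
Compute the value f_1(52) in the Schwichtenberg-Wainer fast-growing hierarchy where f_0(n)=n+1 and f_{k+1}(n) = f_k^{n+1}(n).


f_1(52) = f_0^53(52)
f_0 adds 1 each time, applied 53 times.
f_1(52) = 52 + 53 = 105

105


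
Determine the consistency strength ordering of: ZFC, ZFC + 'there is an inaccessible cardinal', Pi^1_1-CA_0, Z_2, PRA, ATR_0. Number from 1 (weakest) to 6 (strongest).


Ordering by consistency strength:
1. PRA
2. ATR_0
3. Pi^1_1-CA_0
4. Z_2
5. ZFC
6. ZFC + 'there is an inaccessible cardinal'


ZFC=5, ZFC + 'there is an inaccessible cardinal'=6, Pi^1_1-CA_0=3, Z_2=4, PRA=1, ATR_0=2


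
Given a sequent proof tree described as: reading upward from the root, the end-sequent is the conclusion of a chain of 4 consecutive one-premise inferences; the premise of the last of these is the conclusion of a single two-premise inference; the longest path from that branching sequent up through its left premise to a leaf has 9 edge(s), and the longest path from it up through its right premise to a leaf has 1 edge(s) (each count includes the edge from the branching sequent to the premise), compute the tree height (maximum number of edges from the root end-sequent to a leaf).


Longest path through the left premise: 9 edges (measured from the branching sequent)
Longest path through the right premise: 1 edges
Height of the subtree rooted at the branching sequent: max(9, 1) = 9
The branching sequent sits 4 edges above the root (the chain of one-premise inferences), so height = 9 + 4 = 13

13


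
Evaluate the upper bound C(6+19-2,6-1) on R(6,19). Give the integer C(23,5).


R(6,19) <= C(6+19-2, 6-1) = C(23, 5)
C(23, 5) = 23! / (5! * 18!)
= 33649

33649


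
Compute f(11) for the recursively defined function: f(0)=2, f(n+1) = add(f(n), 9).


f(0) = 2
f(1) = add(f(0), 9) = add(2, 9) = 11
f(2) = add(f(1), 9) = add(11, 9) = 20
f(3) = add(f(2), 9) = add(20, 9) = 29
f(4) = add(f(3), 9) = add(29, 9) = 38
f(5) = add(f(4), 9) = add(38, 9) = 47
f(6) = add(f(5), 9) = add(47, 9) = 56
f(7) = add(f(6), 9) = add(56, 9) = 65
f(8) = add(f(7), 9) = add(65, 9) = 74
f(9) = add(f(8), 9) = add(74, 9) = 83
f(10) = add(f(9), 9) = add(83, 9) = 92
f(11) = add(f(10), 9) = add(92, 9) = 101


101


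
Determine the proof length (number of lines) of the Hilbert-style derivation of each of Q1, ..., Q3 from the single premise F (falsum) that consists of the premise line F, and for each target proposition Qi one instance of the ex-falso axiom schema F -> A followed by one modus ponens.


Ex falso, line by line:
- 1 premise line (F)
- 3 targets, each needing 1 axiom instance (F -> Qi) + 1 MP = 2 lines: 2 * 3 = 6
Total = 1 + 6 = 7 lines.

7


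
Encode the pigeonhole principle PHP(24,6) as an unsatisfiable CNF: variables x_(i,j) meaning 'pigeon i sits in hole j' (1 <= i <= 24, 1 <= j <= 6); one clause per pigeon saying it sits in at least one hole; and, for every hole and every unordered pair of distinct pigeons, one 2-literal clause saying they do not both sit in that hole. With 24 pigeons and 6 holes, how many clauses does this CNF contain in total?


PHP(24,6): 24 pigeons, 6 holes, 24*6 = 144 variables.
- pigeon clauses: one per pigeon -> 24 clauses
- hole clauses: 6 holes * C(24,2) = 6 * 276 -> 1656 clauses
Total clauses = 24 + 1656 = 1680

1680


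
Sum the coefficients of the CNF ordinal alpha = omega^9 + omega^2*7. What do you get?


CNF: omega^9 + omega^2*7
Coefficients: 1 + 7 = 8

8


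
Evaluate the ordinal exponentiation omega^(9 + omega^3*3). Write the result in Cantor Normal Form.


omega^(9 + omega^3*3):
In ordinal addition a term is absorbed by a following term of strictly larger exponent: 0 < 3, so 9 + omega^3*3 = omega^3*3.
omega raised to a CNF ordinal is a single CNF term: Result = omega^(omega^3*3)

omega^(omega^3*3)


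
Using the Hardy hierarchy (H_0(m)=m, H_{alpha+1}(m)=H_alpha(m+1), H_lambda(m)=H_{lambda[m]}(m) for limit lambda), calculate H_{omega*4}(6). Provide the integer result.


H_{omega*4}(6):
For the Hardy hierarchy, H_{omega*k}(n) = 2^k * n.
2^4 = 16.
16 * 6 = 96

96


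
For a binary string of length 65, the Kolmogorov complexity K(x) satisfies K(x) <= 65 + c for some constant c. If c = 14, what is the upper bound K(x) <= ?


K(x) <= |x| + c = 65 + 14 = 79

79


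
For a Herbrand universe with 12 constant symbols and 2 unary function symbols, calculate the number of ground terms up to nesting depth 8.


Herbrand terms by depth:
Depth 0: 12 constants
Depth 1: 24 new terms (running total: 36)
Depth 2: 48 new terms (running total: 84)
Depth 3: 96 new terms (running total: 180)
Depth 4: 192 new terms (running total: 372)
Depth 5: 384 new terms (running total: 756)
Depth 6: 768 new terms (running total: 1524)
Depth 7: 1536 new terms (running total: 3060)
Depth 8: 3072 new terms (running total: 6132)
Total distinct ground terms = 6132

6132


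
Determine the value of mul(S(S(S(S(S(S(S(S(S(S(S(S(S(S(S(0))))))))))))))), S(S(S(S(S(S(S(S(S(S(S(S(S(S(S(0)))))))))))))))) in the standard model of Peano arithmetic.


mul(S^15(0), S^15(0)):
S^15(0) = 15
S^15(0) = 15
15 * 15 = 225

225


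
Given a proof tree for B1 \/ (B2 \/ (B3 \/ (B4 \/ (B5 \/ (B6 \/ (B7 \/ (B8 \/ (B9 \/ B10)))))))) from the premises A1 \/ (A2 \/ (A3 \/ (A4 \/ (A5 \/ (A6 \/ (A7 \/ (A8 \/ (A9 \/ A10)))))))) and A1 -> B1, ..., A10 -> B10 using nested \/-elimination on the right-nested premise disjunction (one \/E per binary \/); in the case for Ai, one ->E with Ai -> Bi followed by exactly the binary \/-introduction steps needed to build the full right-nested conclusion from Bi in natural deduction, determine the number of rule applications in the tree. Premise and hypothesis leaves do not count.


Constructive dilemma with 10 branches, all disjunctions right-nested:
- \/E: the premise has 9 binary \/, each eliminated once: 9 nodes.
- ->E: one per case (Ai with Ai -> Bi gives Bi): 10 nodes.
- \/I: in case i < n, Bi needs 1 step to form Bi \/ (B(i+1) \/ ...) and then i-1 steps to prepend B(i-1), ..., B1, i.e. i steps; in case i = n, B10 needs 9 prepend steps.
  \/I total = (1 + 2 + ... + 9) + 9 = 45 + 9 = 54 nodes.
Total = 9 + 10 + 54 = 73

73


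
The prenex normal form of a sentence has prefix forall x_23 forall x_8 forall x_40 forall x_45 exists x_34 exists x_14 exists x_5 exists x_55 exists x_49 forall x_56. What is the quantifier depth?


Quantifier prefix has 10 quantifier symbols.
Quantifier depth = 10

10


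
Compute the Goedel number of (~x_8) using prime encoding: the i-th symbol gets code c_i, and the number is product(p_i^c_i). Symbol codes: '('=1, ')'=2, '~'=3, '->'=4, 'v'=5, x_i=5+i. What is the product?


Formula: (~x_8)
Symbol codes: [1, 3, 13, 2]
Primes: [2, 3, 5, 7]
p_1^1 = 2^1 = 2
p_2^3 = 3^3 = 27
p_3^13 = 5^13 = 1220703125
p_4^2 = 7^2 = 49
Product = 3229980468750

3229980468750


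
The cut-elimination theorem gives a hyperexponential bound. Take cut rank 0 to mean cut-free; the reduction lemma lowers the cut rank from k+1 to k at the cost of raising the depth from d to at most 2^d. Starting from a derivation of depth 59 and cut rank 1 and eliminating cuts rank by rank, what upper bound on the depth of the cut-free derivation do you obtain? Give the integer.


Each rank reduction sends depth d to at most 2^d; cut rank r needs r reductions.
2_0(59) = 59
2_1(59) = 2^59 = 576460752303423488
Cut-free depth bound = 576460752303423488

576460752303423488


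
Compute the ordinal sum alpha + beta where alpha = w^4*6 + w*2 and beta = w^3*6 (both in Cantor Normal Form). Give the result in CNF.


Ordinal addition (w^4*6 + w*2) + w^3*6:
alpha's leading term has exponent 4 > beta's exponent 3, so it survives.
alpha's tail term has exponent 1 < beta's exponent 3, so it is absorbed by beta.
In ordinal addition, any term followed by a strictly larger-exponent term is absorbed.
Result = w^4*6 + w^3*6

w^4*6 + w^3*6


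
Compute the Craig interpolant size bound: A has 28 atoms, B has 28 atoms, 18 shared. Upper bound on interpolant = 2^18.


Shared atoms = 18
Craig interpolant size bound = 2^18
= 262144

262144


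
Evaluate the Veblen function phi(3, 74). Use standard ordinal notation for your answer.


phi(3, 74):
phi(3, beta) = eta_beta (the beta-th eta number, fixed point of zeta).
phi(3, 74) = eta_74

eta_74


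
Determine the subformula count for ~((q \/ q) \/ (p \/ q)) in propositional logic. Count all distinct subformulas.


Formula: ~((q \/ q) \/ (p \/ q))
Subformulas found:
  1. q
  2. p
  3. (q \/ q)
  4. (p \/ q)
  5. ((q \/ q) \/ (p \/ q))
  6. ~((q \/ q) \/ (p \/ q))
Total distinct subformulas = 6

6


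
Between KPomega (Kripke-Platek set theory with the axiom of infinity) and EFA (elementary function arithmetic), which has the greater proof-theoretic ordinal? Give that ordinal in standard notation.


Proof-theoretic ordinal of KPomega (Kripke-Platek set theory with the axiom of infinity): psi_0(epsilon_{Omega+1})
Proof-theoretic ordinal of EFA (elementary function arithmetic): omega^3
Comparing: omega^3 < psi_0(epsilon_{Omega+1}).
The larger ordinal is psi_0(epsilon_{Omega+1}) (from KPomega (Kripke-Platek set theory with the axiom of infinity)).

psi_0(epsilon_{Omega+1})


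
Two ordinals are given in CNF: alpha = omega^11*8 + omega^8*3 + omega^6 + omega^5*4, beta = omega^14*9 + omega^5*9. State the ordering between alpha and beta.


Compare term by term from highest exponent:
alpha = omega^11*8 + omega^8*3 + omega^6 + omega^5*4
beta = omega^14*9 + omega^5*9
Term 1: alpha has omega^11*8, beta has omega^14*9
Term 2: alpha has omega^8*3, beta has omega^5*9
Term 3: alpha has omega^6*1, beta has omega^0*0
Term 4: alpha has omega^5*4, beta has omega^0*0
Result: alpha < beta

alpha < beta


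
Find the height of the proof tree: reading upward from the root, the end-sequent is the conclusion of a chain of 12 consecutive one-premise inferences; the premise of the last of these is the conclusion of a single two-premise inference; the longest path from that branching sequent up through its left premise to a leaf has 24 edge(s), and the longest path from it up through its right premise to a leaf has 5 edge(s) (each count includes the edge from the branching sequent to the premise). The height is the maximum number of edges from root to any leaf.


Longest path through the left premise: 24 edges (measured from the branching sequent)
Longest path through the right premise: 5 edges
Height of the subtree rooted at the branching sequent: max(24, 5) = 24
The branching sequent sits 12 edges above the root (the chain of one-premise inferences), so height = 24 + 12 = 36

36


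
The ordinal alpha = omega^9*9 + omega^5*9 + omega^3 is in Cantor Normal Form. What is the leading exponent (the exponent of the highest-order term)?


CNF: omega^9*9 + omega^5*9 + omega^3
The leading term is omega^9*9, which has exponent 9.

9


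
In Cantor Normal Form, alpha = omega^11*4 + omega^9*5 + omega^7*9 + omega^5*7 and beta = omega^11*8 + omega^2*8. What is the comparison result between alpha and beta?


Compare term by term from highest exponent:
alpha = omega^11*4 + omega^9*5 + omega^7*9 + omega^5*7
beta = omega^11*8 + omega^2*8
Term 1: alpha has omega^11*4, beta has omega^11*8
Term 2: alpha has omega^9*5, beta has omega^2*8
Term 3: alpha has omega^7*9, beta has omega^0*0
Term 4: alpha has omega^5*7, beta has omega^0*0
Result: alpha < beta

alpha < beta


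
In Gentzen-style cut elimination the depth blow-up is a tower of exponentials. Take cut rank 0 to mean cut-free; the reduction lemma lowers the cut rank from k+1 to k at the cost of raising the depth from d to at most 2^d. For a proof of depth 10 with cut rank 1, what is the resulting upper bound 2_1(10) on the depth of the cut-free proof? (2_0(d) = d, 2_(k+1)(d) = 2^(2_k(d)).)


Each rank reduction sends depth d to at most 2^d; cut rank r needs r reductions.
2_0(10) = 10
2_1(10) = 2^10 = 1024
Cut-free depth bound = 1024

1024


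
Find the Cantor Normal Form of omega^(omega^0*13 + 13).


omega^(omega^0*13 + 13):
omega^0 = 1, so the exponent is 13 + 13 = 26 (finite ordinal addition).
Result = omega^26, already a single CNF term.

omega^26


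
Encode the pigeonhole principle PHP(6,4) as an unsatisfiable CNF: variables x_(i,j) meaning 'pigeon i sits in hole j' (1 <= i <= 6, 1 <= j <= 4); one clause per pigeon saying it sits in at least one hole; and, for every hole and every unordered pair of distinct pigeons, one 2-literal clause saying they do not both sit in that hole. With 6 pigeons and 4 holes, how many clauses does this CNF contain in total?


PHP(6,4): 6 pigeons, 4 holes, 6*4 = 24 variables.
- pigeon clauses: one per pigeon -> 6 clauses
- hole clauses: 4 holes * C(6,2) = 4 * 15 -> 60 clauses
Total clauses = 6 + 60 = 66

66


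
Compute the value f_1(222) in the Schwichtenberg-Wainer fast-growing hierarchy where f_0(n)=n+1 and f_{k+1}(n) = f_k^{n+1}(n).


f_1(222) = f_0^223(222)
f_0 adds 1 each time, applied 223 times.
f_1(222) = 222 + 223 = 445

445


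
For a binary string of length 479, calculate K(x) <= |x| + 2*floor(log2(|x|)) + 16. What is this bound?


floor(log2(479)) = 8
2 * 8 = 16
K(x) <= 479 + 16 + 16 = 511

511


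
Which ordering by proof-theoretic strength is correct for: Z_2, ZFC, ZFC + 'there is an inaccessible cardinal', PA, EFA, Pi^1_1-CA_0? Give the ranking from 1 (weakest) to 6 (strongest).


Ordering by consistency strength:
1. EFA
2. PA
3. Pi^1_1-CA_0
4. Z_2
5. ZFC
6. ZFC + 'there is an inaccessible cardinal'


Z_2=4, ZFC=5, ZFC + 'there is an inaccessible cardinal'=6, PA=2, EFA=1, Pi^1_1-CA_0=3


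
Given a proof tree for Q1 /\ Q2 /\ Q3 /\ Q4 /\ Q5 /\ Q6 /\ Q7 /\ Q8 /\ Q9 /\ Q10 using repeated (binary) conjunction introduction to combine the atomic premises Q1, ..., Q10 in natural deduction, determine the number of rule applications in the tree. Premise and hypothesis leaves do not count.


The target conjunction has 10 conjuncts, i.e. 9 binary /\ connectives.
Each conjunction-intro joins two pieces, so 10 atoms require 10-1 = 9 applications.
Total inference nodes = 9

9


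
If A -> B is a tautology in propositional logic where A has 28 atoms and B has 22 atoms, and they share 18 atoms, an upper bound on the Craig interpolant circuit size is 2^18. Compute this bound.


Shared atoms = 18
Craig interpolant size bound = 2^18
= 262144

262144


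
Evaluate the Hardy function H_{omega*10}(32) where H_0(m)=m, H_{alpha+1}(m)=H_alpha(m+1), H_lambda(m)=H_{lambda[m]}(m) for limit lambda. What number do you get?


H_{omega*10}(32):
For the Hardy hierarchy, H_{omega*k}(n) = 2^k * n.
2^10 = 1024.
1024 * 32 = 32768

32768


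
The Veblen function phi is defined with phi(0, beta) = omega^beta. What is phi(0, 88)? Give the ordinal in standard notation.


phi(0, 88):
phi(0, beta) = omega^beta by definition.
phi(0, 88) = omega^88

omega^88


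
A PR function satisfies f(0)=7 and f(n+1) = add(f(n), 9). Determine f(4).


f(0) = 7
f(1) = add(f(0), 9) = add(7, 9) = 16
f(2) = add(f(1), 9) = add(16, 9) = 25
f(3) = add(f(2), 9) = add(25, 9) = 34
f(4) = add(f(3), 9) = add(34, 9) = 43


43


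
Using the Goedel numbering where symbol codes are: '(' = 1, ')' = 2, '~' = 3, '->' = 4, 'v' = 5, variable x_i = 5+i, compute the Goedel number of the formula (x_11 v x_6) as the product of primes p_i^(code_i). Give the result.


Formula: (x_11 v x_6)
Symbol codes: [1, 16, 5, 11, 2]
Primes: [2, 3, 5, 7, 11]
p_1^1 = 2^1 = 2
p_2^16 = 3^16 = 43046721
p_3^5 = 5^5 = 3125
p_4^11 = 7^11 = 1977326743
p_5^2 = 11^2 = 121
Product = 64370058427768275393750

64370058427768275393750


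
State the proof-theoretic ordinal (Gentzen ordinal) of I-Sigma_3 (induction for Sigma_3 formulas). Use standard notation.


The proof-theoretic ordinal of I-Sigma_3 (induction for Sigma_3 formulas) is a standard result in ordinal analysis.
This ordinal is the supremum of order types of primitive recursive well-orderings
that the theory can prove to be well-ordered.
For I-Sigma_3 (induction for Sigma_3 formulas), the proof-theoretic ordinal is omega^(omega^(omega^omega)).

omega^(omega^(omega^omega))


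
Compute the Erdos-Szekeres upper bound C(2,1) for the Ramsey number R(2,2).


R(2,2) <= C(2+2-2, 2-1) = C(2, 1)
C(2, 1) = 2! / (1! * 1!)
= 2

2


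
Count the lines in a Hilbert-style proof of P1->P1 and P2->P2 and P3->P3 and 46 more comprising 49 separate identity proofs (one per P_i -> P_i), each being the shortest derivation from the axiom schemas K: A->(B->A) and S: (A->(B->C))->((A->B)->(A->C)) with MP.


The shortest proof of A->A from K and S in the Hilbert calculus has exactly 5 lines:
(1) K instance A->((A->A)->A), (2) S instance, (3) MP on 1,2, (4) K instance A->(A->A), (5) MP on 3,4.
For 49 independent identities: 49 * 5 = 245 lines total.

245


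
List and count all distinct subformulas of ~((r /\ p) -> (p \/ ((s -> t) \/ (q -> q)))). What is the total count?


Formula: ~((r /\ p) -> (p \/ ((s -> t) \/ (q -> q))))
Subformulas found:
  1. q
  2. s
  3. r
  4. t
  5. p
  6. (q -> q)
  7. (r /\ p)
  8. (s -> t)
  9. ((s -> t) \/ (q -> q))
  10. (p \/ ((s -> t) \/ (q -> q)))
  11. ((r /\ p) -> (p \/ ((s -> t) \/ (q -> q))))
  12. ~((r /\ p) -> (p \/ ((s -> t) \/ (q -> q))))
Total distinct subformulas = 12

12


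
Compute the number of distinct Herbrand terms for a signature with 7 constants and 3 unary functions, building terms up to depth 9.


Herbrand terms by depth:
Depth 0: 7 constants
Depth 1: 21 new terms (running total: 28)
Depth 2: 63 new terms (running total: 91)
Depth 3: 189 new terms (running total: 280)
Depth 4: 567 new terms (running total: 847)
Depth 5: 1701 new terms (running total: 2548)
Depth 6: 5103 new terms (running total: 7651)
Depth 7: 15309 new terms (running total: 22960)
Depth 8: 45927 new terms (running total: 68887)
Depth 9: 137781 new terms (running total: 206668)
Total distinct ground terms = 206668

206668


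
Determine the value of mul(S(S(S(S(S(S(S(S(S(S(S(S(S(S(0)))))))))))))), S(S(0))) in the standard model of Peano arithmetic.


mul(S^14(0), S^2(0)):
S^14(0) = 14
S^2(0) = 2
14 * 2 = 28

28


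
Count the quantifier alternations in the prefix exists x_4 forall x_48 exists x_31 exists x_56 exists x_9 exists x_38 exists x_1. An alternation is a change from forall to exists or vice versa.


Walk the prefix and count type changes:
  position 1: exists -> forall <-- alternation
  position 2: forall -> exists <-- alternation
  position 3: exists -> exists
  position 4: exists -> exists
  position 5: exists -> exists
  position 6: exists -> exists
Total alternations = 2

2


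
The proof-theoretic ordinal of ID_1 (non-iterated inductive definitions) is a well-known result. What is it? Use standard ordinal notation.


The proof-theoretic ordinal of ID_1 (non-iterated inductive definitions) is a standard result in ordinal analysis.
This ordinal is the supremum of order types of primitive recursive well-orderings
that the theory can prove to be well-ordered.
For ID_1 (non-iterated inductive definitions), the proof-theoretic ordinal is psi_0(epsilon_{Omega+1}).

psi_0(epsilon_{Omega+1})


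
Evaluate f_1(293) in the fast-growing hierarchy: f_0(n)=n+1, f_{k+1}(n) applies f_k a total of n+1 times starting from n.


f_1(293) = f_0^294(293)
f_0 adds 1 each time, applied 294 times.
f_1(293) = 293 + 294 = 587

587


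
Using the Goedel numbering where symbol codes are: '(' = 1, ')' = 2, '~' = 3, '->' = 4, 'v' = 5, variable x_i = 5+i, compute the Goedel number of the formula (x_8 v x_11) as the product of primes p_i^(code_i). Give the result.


Formula: (x_8 v x_11)
Symbol codes: [1, 13, 5, 16, 2]
Primes: [2, 3, 5, 7, 11]
p_1^1 = 2^1 = 2
p_2^13 = 3^13 = 1594323
p_3^5 = 5^5 = 3125
p_4^16 = 7^16 = 33232930569601
p_5^2 = 11^2 = 121
Product = 40069169333166718686768750

40069169333166718686768750


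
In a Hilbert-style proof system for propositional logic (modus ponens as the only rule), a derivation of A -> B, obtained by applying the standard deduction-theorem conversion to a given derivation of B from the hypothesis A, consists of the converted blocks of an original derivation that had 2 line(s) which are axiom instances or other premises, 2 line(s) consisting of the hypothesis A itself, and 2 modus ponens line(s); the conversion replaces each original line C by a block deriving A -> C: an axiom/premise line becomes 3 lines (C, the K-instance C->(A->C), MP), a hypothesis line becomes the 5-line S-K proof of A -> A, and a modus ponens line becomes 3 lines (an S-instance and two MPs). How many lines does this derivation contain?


Deduction-theorem conversion, block by block:
- 2 axiom/premise lines -> 3 lines each = 6
- 2 hypothesis lines -> 5 lines each (identity proof A->A) = 10
- 2 MP lines -> 3 lines each (S-instance, MP, MP) = 6
Total = 6 + 10 + 6 = 22 lines.

22


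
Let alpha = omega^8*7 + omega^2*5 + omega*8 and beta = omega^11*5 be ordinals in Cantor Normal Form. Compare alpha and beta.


Compare term by term from highest exponent:
alpha = omega^8*7 + omega^2*5 + omega*8
beta = omega^11*5
Term 1: alpha has omega^8*7, beta has omega^11*5
Term 2: alpha has omega^2*5, beta has omega^0*0
Term 3: alpha has omega^1*8, beta has omega^0*0
Result: alpha < beta

alpha < beta


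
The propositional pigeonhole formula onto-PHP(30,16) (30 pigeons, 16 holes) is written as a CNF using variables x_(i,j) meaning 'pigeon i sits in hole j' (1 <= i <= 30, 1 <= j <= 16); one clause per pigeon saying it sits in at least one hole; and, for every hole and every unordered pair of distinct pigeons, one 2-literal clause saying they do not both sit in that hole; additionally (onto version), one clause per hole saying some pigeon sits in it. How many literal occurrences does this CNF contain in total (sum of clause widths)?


onto-PHP(30,16): 30 pigeons, 16 holes, 30*16 = 480 variables.
- pigeon clauses: one per pigeon -> 30 clauses of width 16 -> 480 literals
- hole clauses: 16 holes * C(30,2) = 16 * 435 -> 6960 clauses of width 2 -> 13920 literals
- onto clauses: one per hole -> 16 clauses of width 30 -> 480 literals
Total literal occurrences = 480 + 13920 + 480 = 14880

14880


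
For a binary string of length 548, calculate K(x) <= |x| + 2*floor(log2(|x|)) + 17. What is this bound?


floor(log2(548)) = 9
2 * 9 = 18
K(x) <= 548 + 18 + 17 = 583

583


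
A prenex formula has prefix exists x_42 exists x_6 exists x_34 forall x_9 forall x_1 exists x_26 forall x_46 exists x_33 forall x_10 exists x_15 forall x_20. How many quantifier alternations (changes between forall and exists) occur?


Walk the prefix and count type changes:
  position 1: exists -> exists
  position 2: exists -> exists
  position 3: exists -> forall <-- alternation
  position 4: forall -> forall
  position 5: forall -> exists <-- alternation
  position 6: exists -> forall <-- alternation
  position 7: forall -> exists <-- alternation
  position 8: exists -> forall <-- alternation
  position 9: forall -> exists <-- alternation
  position 10: exists -> forall <-- alternation
Total alternations = 7

7


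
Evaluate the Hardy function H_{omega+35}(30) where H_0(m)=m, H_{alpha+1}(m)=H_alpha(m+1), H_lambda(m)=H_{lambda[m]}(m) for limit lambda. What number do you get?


H_{omega+35}(30):
Unwind the 35 successor steps: H_{omega+35}(30) = H_omega(30+35) = H_omega(65).
H_omega(m) = H_m(m) = m + m = 2m.
Result = 2 * 65 = 130

130


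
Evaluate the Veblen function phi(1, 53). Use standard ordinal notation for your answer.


phi(1, 53):
phi(1, beta) = epsilon_beta (the beta-th epsilon number).
phi(1, 53) = epsilon_53

epsilon_53


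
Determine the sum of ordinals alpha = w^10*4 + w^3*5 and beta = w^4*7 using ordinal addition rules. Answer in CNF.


Ordinal addition (w^10*4 + w^3*5) + w^4*7:
alpha's leading term has exponent 10 > beta's exponent 4, so it survives.
alpha's tail term has exponent 3 < beta's exponent 4, so it is absorbed by beta.
In ordinal addition, any term followed by a strictly larger-exponent term is absorbed.
Result = w^10*4 + w^4*7

w^10*4 + w^4*7


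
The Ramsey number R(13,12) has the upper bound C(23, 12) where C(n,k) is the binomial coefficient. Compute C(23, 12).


R(13,12) <= C(13+12-2, 13-1) = C(23, 12)
C(23, 12) = 23! / (12! * 11!)
= 1352078

1352078


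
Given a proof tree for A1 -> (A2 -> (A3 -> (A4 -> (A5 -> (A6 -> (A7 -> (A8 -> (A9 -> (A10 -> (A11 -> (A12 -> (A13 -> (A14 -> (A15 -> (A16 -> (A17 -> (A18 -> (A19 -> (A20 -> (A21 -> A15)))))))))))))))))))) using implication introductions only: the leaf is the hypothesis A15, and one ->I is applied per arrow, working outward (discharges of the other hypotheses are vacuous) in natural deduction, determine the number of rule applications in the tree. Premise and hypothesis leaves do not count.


The formula has 21 arrows (->); its innermost consequent A15 is one of the antecedents,
so the proof starts from the hypothesis leaf A15 (not a rule application) and closes one arrow per ->I.
Building A1 -> (A2 -> (A3 -> (A4 -> (A5 -> (A6 -> (A7 -> (A8 -> (A9 -> (A10 -> (A11 -> (A12 -> (A13 -> (A14 -> (A15 -> (A16 -> (A17 -> (A18 -> (A19 -> (A20 -> (A21 -> A15)))))))))))))))))))) therefore takes 21 nested implication introductions.
Total inference nodes = 21

21


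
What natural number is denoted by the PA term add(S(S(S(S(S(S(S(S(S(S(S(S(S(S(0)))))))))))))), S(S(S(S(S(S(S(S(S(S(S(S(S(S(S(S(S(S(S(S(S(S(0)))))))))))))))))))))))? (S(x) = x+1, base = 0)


add(S^14(0), S^22(0)):
S^14(0) = 14
S^22(0) = 22
14 + 22 = 36

36


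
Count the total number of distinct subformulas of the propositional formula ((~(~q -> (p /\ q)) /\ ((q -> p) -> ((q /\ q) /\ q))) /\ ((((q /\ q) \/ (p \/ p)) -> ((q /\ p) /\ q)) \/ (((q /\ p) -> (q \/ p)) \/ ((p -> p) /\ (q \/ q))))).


Formula: ((~(~q -> (p /\ q)) /\ ((q -> p) -> ((q /\ q) /\ q))) /\ ((((q /\ q) \/ (p \/ p)) -> ((q /\ p) /\ q)) \/ (((q /\ p) -> (q \/ p)) \/ ((p -> p) /\ (q \/ q)))))
Subformulas found:
  1. q
  2. p
  3. ~q
  4. (p \/ p)
  5. (q /\ p)
  6. (q \/ p)
  7. (p /\ q)
  8. (q /\ q)
  9. (q -> p)
  10. (p -> p)
  11. (q \/ q)
  12. ((q /\ p) /\ q)
  13. ((q /\ q) /\ q)
  14. (~q -> (p /\ q))
  15. ~(~q -> (p /\ q))
  16. ((p -> p) /\ (q \/ q))
  17. ((q /\ q) \/ (p \/ p))
  18. ((q /\ p) -> (q \/ p))
  19. ((q -> p) -> ((q /\ q) /\ q))
  20. (((q /\ q) \/ (p \/ p)) -> ((q /\ p) /\ q))
  21. (((q /\ p) -> (q \/ p)) \/ ((p -> p) /\ (q \/ q)))
  22. (~(~q -> (p /\ q)) /\ ((q -> p) -> ((q /\ q) /\ q)))
  23. ((((q /\ q) \/ (p \/ p)) -> ((q /\ p) /\ q)) \/ (((q /\ p) -> (q \/ p)) \/ ((p -> p) /\ (q \/ q))))
  24. ((~(~q -> (p /\ q)) /\ ((q -> p) -> ((q /\ q) /\ q))) /\ ((((q /\ q) \/ (p \/ p)) -> ((q /\ p) /\ q)) \/ (((q /\ p) -> (q \/ p)) \/ ((p -> p) /\ (q \/ q)))))
Total distinct subformulas = 24

24


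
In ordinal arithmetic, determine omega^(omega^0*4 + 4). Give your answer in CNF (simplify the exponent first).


omega^(omega^0*4 + 4):
omega^0 = 1, so the exponent is 4 + 4 = 8 (finite ordinal addition).
Result = omega^8, already a single CNF term.

omega^8


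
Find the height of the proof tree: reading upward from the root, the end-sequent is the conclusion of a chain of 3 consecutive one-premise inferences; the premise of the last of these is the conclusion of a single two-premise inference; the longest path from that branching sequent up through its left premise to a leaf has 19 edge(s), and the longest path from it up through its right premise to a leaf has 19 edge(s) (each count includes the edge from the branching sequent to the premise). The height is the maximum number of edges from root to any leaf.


Longest path through the left premise: 19 edges (measured from the branching sequent)
Longest path through the right premise: 19 edges
Height of the subtree rooted at the branching sequent: max(19, 19) = 19
The branching sequent sits 3 edges above the root (the chain of one-premise inferences), so height = 19 + 3 = 22

22


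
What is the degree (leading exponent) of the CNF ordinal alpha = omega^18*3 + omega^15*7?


CNF: omega^18*3 + omega^15*7
The leading term is omega^18*3, which has exponent 18.

18


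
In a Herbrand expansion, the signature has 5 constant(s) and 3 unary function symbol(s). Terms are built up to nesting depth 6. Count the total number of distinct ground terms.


Herbrand terms by depth:
Depth 0: 5 constants
Depth 1: 15 new terms (running total: 20)
Depth 2: 45 new terms (running total: 65)
Depth 3: 135 new terms (running total: 200)
Depth 4: 405 new terms (running total: 605)
Depth 5: 1215 new terms (running total: 1820)
Depth 6: 3645 new terms (running total: 5465)
Total distinct ground terms = 5465

5465


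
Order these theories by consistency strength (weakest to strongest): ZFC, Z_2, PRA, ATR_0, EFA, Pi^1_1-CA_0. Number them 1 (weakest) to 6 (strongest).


Ordering by consistency strength:
1. EFA
2. PRA
3. ATR_0
4. Pi^1_1-CA_0
5. Z_2
6. ZFC


ZFC=6, Z_2=5, PRA=2, ATR_0=3, EFA=1, Pi^1_1-CA_0=4


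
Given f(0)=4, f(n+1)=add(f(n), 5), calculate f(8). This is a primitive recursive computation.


f(0) = 4
f(1) = add(f(0), 5) = add(4, 5) = 9
f(2) = add(f(1), 5) = add(9, 5) = 14
f(3) = add(f(2), 5) = add(14, 5) = 19
f(4) = add(f(3), 5) = add(19, 5) = 24
f(5) = add(f(4), 5) = add(24, 5) = 29
f(6) = add(f(5), 5) = add(29, 5) = 34
f(7) = add(f(6), 5) = add(34, 5) = 39
f(8) = add(f(7), 5) = add(39, 5) = 44


44


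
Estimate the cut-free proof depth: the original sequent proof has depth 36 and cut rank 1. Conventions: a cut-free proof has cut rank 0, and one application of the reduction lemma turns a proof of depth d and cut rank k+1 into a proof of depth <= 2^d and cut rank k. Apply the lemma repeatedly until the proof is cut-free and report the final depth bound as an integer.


Each rank reduction sends depth d to at most 2^d; cut rank r needs r reductions.
2_0(36) = 36
2_1(36) = 2^36 = 68719476736
Cut-free depth bound = 68719476736

68719476736


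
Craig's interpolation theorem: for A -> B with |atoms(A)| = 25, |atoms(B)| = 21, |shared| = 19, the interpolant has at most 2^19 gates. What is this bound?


Shared atoms = 19
Craig interpolant size bound = 2^19
= 524288

524288


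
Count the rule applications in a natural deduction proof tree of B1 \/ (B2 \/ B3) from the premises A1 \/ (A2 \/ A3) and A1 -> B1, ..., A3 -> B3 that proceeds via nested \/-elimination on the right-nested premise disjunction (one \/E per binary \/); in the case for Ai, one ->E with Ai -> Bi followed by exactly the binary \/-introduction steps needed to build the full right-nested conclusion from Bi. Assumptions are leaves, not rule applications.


Constructive dilemma with 3 branches, all disjunctions right-nested:
- \/E: the premise has 2 binary \/, each eliminated once: 2 nodes.
- ->E: one per case (Ai with Ai -> Bi gives Bi): 3 nodes.
- \/I: in case i < n, Bi needs 1 step to form Bi \/ (B(i+1) \/ ...) and then i-1 steps to prepend B(i-1), ..., B1, i.e. i steps; in case i = n, B3 needs 2 prepend steps.
  \/I total = (1 + 2 + ... + 2) + 2 = 3 + 2 = 5 nodes.
Total = 2 + 3 + 5 = 10

10


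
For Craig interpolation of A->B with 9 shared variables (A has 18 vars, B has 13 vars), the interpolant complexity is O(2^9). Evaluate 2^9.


Shared atoms = 9
Craig interpolant size bound = 2^9
= 512

512


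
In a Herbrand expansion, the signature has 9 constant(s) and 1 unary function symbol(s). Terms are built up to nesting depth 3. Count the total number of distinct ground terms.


Herbrand terms by depth:
Depth 0: 9 constants
Depth 1: 9 new terms (running total: 18)
Depth 2: 9 new terms (running total: 27)
Depth 3: 9 new terms (running total: 36)
Total distinct ground terms = 36

36
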